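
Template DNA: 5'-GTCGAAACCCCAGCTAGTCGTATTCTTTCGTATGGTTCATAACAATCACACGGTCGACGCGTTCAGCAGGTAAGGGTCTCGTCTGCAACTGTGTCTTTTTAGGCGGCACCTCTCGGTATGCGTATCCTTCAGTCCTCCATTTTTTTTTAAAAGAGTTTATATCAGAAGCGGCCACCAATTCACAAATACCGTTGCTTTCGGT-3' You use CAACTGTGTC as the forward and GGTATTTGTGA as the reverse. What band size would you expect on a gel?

105 bp

Scanning the template, CAACTGTGTC occurs at positions 86–95; this primer anneals to the bottom strand there with its 3' end pointing downstream.
Taking the reverse complement of GGTATTTGTGA gives TCACAAATACC, found at positions 180–190 on the template; the primer anneals here to the top strand with its 3' end pointing upstream.
Amplicon spans positions 86–190: 105 bp.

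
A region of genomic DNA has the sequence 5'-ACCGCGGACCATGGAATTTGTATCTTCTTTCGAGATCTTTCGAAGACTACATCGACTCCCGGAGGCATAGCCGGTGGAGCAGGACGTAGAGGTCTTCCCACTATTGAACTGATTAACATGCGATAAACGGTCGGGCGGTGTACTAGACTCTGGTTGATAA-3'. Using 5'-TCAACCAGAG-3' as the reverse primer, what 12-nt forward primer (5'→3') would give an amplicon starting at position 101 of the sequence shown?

5'-CTATTGAACTGA-3'

The reverse primer's reverse complement CTCTGGTTGA matches the template at positions 148–157; the product starts at position 101.
The forward primer is identical to the top strand over positions 101–112: CTATTGAACTGA.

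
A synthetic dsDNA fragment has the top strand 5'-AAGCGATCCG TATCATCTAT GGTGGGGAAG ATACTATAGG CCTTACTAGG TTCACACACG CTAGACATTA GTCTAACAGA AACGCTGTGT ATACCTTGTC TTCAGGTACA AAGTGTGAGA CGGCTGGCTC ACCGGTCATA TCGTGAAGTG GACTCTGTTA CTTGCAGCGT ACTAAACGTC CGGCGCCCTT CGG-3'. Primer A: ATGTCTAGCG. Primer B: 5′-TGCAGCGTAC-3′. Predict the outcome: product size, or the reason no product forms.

Primer A (ATGTCTAGCG) has reverse complement CGCTAGACAT, which matches the top strand at positions 59–68; primer A anneals to the top strand there with its 3' end pointing upstream toward position 59.
Primer B (TGCAGCGTAC) matches the top strand directly at positions 163–172; it anneals to the bottom strand with its 3' end pointing downstream toward position 172.
The 3' ends diverge (primer A extends toward position 1, primer B toward position 193), so the primers never converge on a shared product.

No product — the primers' 3' ends point away from each other.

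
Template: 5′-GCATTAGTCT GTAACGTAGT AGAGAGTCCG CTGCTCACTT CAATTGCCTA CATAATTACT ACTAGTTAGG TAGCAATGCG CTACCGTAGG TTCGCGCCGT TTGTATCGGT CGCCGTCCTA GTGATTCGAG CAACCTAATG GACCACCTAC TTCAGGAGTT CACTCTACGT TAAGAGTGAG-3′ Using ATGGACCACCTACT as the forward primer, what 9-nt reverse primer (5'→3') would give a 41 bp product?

5'-CACTCTTAA-3'

The forward primer binds at positions 138–151, so a 41 bp product ends at position 138 + 41 − 1 = 178.
The reverse primer anneals to the top strand over positions 170–178, i.e. to TTAAGAGTG.
Its sequence written 5'→3' is the reverse complement: CACTCTTAA.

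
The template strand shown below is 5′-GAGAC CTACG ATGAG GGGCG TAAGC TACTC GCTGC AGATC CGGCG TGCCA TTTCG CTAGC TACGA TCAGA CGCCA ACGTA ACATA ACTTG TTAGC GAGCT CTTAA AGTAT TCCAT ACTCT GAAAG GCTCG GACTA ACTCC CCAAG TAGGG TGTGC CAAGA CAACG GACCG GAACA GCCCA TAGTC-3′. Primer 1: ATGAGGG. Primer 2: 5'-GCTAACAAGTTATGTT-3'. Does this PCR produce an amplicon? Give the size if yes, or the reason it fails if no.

Yes — an 85 bp product.

Primer 1 (ATGAGGG) matches the top strand at positions 11–17; it acts as a forward primer.
Primer 2's reverse complement is AACATAACTTGTTAGC, matching the top strand at positions 80–95; it acts as a reverse primer.
The 3' ends face each other across positions 11–95, giving an 85 bp product.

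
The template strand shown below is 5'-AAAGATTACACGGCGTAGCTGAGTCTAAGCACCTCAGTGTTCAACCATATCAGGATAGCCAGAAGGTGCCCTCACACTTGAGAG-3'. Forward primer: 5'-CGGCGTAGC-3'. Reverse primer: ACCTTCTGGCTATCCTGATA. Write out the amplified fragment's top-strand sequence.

The forward primer matches the template at positions 11–19.
Reverse complement of the reverse primer: TATCAGGATAGCCAGAAGGT. This occurs on the top strand at positions 48–67.
The product is the template from position 11 through 67 (57 bp).

5'-CGGCGTAGCTGAGTCTAAGCACCTCAGTGTTCAACCATATCAGGATAGCCAGAAGGT-3'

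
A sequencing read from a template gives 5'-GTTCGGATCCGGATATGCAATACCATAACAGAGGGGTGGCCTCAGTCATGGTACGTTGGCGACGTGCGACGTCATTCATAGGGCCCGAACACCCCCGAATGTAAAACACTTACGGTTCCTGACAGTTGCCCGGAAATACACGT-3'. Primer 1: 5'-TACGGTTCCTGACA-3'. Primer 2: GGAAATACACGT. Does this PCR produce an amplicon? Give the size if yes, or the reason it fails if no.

No product — both primers anneal to the same strand and extend in the same direction.

Primer 1 (TACGGTTCCTGACA) matches the top strand at positions 111–124 (3' end points downstream).
Primer 2 (GGAAATACACGT) also matches the top strand directly, at positions 132–143 — its reverse complement ACGTGTATTTCC is not present.
Both primers anneal to the bottom strand with 3' ends pointing the same way, so neither can prime synthesis back toward the other.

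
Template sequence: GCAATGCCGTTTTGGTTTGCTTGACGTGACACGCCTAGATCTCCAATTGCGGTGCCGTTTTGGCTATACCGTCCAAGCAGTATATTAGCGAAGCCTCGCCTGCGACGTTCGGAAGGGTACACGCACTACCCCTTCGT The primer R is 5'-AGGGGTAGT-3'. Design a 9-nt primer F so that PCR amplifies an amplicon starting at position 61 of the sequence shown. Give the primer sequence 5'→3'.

The reverse primer's reverse complement ACTACCCCT matches the template at positions 125–133; the product starts at position 61.
The forward primer is identical to the top strand over positions 61–69: TGGCTATAC.

5'-TGGCTATAC-3'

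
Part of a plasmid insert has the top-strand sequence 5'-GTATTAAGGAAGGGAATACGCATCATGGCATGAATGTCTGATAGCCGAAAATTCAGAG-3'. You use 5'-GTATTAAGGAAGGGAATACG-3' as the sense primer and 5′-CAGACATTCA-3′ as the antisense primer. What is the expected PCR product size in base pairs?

Forward primer GTATTAAGGAAGGGAATACG is found on the top strand at positions 1–20.
The reverse primer's reverse complement is TGAATGTCTG, which matches the template at positions 31–40.
Product length = (reverse-primer end) − (forward-primer start) + 1 = 40 − 1 + 1 = 40 bp.

40 bp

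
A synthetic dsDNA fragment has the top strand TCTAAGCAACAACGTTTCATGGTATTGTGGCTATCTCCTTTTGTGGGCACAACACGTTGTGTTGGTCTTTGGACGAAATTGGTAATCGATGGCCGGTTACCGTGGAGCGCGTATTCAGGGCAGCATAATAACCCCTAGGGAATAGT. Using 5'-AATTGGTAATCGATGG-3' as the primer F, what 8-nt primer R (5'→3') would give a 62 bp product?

The forward primer binds at positions 77–92, so a 62 bp product ends at position 77 + 62 − 1 = 138.
The reverse primer anneals to the top strand over positions 131–138, i.e. to ACCCCTAG.
Its sequence written 5'→3' is the reverse complement: CTAGGGGT.

5'-CTAGGGGT-3'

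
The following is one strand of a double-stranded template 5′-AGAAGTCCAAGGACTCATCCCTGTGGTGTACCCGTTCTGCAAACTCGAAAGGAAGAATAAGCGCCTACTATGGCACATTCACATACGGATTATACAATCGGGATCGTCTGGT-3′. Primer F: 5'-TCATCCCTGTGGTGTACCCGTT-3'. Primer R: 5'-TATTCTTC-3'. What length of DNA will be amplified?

45 bp

Scanning the template, TCATCCCTGTGGTGTACCCGTT occurs at positions 15–36; this primer anneals to the bottom strand there with its 3' end pointing downstream.
Taking the reverse complement of TATTCTTC gives GAAGAATA, found at positions 52–59 on the template; the primer anneals here to the top strand with its 3' end pointing upstream.
Product length = (reverse-primer end) − (forward-primer start) + 1 = 59 − 15 + 1 = 45 bp.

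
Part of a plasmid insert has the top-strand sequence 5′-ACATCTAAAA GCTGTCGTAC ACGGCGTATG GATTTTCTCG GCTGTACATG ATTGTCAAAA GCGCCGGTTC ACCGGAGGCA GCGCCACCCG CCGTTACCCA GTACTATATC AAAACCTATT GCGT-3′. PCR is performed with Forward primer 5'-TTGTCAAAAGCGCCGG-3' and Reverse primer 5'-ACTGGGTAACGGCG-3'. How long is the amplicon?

51 bp

The forward primer matches the template at positions 52–67.
The reverse primer's reverse complement is CGCCGTTACCCAGT, which matches the template at positions 89–102.
The product runs from position 52 to position 102, so its length is 102 − 52 + 1 = 51 bp.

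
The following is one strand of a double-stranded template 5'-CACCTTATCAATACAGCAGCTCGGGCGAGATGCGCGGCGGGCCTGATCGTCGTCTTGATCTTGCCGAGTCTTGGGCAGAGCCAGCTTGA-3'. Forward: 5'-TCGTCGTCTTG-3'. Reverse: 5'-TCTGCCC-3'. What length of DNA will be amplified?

Forward primer TCGTCGTCTTG is found on the top strand at positions 47–57.
Reverse complement of the reverse primer: GGGCAGA. This occurs on the top strand at positions 73–79.
The product runs from position 47 to position 79, so its length is 79 − 47 + 1 = 33 bp.

33 bp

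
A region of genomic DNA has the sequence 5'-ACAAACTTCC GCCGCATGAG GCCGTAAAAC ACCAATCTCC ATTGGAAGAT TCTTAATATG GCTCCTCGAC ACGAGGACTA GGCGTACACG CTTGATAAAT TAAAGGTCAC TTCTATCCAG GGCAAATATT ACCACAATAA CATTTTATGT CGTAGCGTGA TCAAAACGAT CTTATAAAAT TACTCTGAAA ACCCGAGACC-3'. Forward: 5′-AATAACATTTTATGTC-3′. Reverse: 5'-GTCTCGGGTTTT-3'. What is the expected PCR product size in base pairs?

Scanning the template, AATAACATTTTATGTC occurs at positions 136–151; this primer anneals to the bottom strand there with its 3' end pointing downstream.
Reverse complement of the reverse primer: AAAACCCGAGAC. This occurs on the top strand at positions 188–199.
Amplicon spans positions 136–199: 64 bp.

64 bp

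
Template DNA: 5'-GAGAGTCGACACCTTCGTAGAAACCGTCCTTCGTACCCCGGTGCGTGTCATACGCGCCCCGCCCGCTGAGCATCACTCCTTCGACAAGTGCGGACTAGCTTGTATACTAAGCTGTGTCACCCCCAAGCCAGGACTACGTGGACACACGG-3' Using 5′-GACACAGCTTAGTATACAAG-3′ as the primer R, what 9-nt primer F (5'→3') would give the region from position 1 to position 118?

The reverse primer's reverse complement CTTGTATACTAAGCTGTGTC matches the template at positions 99–118; the product starts at position 1.
The forward primer is identical to the top strand over positions 1–9: GAGAGTCGA.

5'-GAGAGTCGA-3'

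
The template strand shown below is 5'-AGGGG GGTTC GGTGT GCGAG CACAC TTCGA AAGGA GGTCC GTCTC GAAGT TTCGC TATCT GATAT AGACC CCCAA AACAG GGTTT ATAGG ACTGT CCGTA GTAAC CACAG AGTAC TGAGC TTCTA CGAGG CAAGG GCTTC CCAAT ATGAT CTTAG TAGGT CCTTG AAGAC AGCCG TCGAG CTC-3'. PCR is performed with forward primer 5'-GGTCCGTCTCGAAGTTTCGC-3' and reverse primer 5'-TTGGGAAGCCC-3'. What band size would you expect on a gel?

109 bp

Scanning the template, GGTCCGTCTCGAAGTTTCGC occurs at positions 36–55; this primer anneals to the bottom strand there with its 3' end pointing downstream.
Reverse complement of the reverse primer: GGGCTTCCCAA. This occurs on the top strand at positions 134–144.
The product runs from position 36 to position 144, so its length is 144 − 36 + 1 = 109 bp.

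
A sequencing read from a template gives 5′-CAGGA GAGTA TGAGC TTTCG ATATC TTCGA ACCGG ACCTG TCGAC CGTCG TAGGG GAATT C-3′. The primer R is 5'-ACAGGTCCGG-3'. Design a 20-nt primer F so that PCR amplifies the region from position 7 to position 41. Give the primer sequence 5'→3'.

5'-AGTATGAGCTTTCGATATCT-3'

The reverse primer's reverse complement CCGGACCTGT matches the template at positions 32–41; the product starts at position 7.
The forward primer is identical to the top strand over positions 7–26: AGTATGAGCTTTCGATATCT.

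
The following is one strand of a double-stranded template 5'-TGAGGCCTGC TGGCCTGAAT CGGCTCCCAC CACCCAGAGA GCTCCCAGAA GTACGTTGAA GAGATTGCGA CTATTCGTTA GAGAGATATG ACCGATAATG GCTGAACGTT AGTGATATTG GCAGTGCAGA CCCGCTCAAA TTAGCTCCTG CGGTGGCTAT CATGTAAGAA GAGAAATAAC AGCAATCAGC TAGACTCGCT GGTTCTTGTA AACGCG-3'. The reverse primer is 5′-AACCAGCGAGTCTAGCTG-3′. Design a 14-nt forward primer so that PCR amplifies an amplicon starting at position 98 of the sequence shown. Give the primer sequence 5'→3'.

The reverse primer's reverse complement CAGCTAGACTCGCTGGTT matches the template at positions 187–204; the product starts at position 98.
The forward primer is identical to the top strand over positions 98–111: ATGGCTGAACGTTA.

5'-ATGGCTGAACGTTA-3'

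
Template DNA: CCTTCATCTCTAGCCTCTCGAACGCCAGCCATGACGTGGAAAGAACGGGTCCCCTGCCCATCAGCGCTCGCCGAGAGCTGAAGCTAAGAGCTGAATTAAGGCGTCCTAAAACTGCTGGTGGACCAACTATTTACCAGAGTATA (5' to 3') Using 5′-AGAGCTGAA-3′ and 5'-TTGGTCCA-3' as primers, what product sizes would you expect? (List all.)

53 bp, 40 bp

The forward primer AGAGCTGAA matches the top strand at positions 74–82, 87–95.
The reverse primer's reverse complement is TGGACCAA, matching at positions 119–126.
Each forward site pairs with the reverse site to give a product ending at position 126: sizes 53, 40 bp.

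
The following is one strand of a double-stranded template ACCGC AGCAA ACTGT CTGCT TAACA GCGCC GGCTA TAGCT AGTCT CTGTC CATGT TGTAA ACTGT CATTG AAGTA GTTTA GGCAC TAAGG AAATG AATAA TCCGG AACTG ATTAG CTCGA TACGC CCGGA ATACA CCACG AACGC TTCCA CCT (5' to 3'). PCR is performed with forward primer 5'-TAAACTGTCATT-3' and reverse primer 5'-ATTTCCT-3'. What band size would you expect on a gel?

Scanning the template, TAAACTGTCATT occurs at positions 58–69; this primer anneals to the bottom strand there with its 3' end pointing downstream.
Taking the reverse complement of ATTTCCT gives AGGAAAT, found at positions 88–94 on the template; the primer anneals here to the top strand with its 3' end pointing upstream.
The product runs from position 58 to position 94, so its length is 94 − 58 + 1 = 37 bp.

37 bp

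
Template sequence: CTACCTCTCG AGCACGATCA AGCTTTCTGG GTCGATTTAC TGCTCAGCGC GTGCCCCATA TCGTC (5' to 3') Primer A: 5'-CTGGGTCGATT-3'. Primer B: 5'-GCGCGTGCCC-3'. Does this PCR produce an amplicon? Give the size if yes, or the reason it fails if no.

No product — both primers anneal to the same strand and extend in the same direction.

Primer A (CTGGGTCGATT) matches the top strand at positions 27–37 (3' end points downstream).
Primer B (GCGCGTGCCC) also matches the top strand directly, at positions 47–56 — its reverse complement GGGCACGCGC is not present.
Both primers anneal to the bottom strand with 3' ends pointing the same way, so neither can prime synthesis back toward the other.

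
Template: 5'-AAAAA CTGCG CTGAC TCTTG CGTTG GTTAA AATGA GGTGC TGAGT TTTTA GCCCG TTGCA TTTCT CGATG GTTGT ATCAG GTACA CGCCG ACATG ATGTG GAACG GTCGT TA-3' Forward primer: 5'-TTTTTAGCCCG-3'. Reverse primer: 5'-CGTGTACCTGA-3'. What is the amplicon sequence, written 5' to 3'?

5'-TTTTTAGCCCGTTGCATTTCTCGATGGTTGTATCAGGTACACG-3'

The forward primer matches the template at positions 45–55.
Taking the reverse complement of CGTGTACCTGA gives TCAGGTACACG, found at positions 77–87 on the template; the primer anneals here to the top strand with its 3' end pointing upstream.
The product is the template from position 45 through 87 (43 bp).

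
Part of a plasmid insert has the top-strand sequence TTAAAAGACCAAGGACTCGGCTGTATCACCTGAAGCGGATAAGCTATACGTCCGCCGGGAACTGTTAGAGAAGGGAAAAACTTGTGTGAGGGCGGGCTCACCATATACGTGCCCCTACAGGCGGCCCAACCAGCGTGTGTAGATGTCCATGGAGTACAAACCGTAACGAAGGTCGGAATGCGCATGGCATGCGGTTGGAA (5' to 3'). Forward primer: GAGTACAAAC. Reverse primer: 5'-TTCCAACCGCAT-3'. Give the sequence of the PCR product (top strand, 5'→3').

5'-GAGTACAAACCGTAACGAAGGTCGGAATGCGCATGGCATGCGGTTGGAA-3'

The forward primer matches the template at positions 152–161.
Taking the reverse complement of TTCCAACCGCAT gives ATGCGGTTGGAA, found at positions 189–200 on the template; the primer anneals here to the top strand with its 3' end pointing upstream.
The product is the template from position 152 through 200 (49 bp).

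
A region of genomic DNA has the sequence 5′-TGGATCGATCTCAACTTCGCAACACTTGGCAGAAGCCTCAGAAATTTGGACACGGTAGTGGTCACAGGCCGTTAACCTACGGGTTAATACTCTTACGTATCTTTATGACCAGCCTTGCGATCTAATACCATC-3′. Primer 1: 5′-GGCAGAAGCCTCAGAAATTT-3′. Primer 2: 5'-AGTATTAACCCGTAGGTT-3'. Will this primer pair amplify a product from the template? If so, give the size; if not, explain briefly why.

Yes — a 64 bp product.

Primer 1 (GGCAGAAGCCTCAGAAATTT) matches the top strand at positions 28–47; it acts as a forward primer.
Primer 2's reverse complement is AACCTACGGGTTAATACT, matching the top strand at positions 74–91; it acts as a reverse primer.
The 3' ends face each other across positions 28–91, giving a 64 bp product.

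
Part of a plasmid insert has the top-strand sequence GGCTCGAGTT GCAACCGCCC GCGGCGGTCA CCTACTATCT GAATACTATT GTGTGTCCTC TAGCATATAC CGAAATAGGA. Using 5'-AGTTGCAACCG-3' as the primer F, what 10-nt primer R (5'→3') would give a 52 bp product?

5'-GGACACACAA-3'

The forward primer binds at positions 7–17, so a 52 bp product ends at position 7 + 52 − 1 = 58.
The reverse primer anneals to the top strand over positions 49–58, i.e. to TTGTGTGTCC.
Its sequence written 5'→3' is the reverse complement: GGACACACAA.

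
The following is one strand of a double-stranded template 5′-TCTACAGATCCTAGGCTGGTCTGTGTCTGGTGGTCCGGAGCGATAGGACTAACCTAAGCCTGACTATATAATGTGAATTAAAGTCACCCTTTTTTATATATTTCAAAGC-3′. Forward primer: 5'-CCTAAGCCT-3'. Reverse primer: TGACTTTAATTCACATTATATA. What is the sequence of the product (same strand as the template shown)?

Scanning the template, CCTAAGCCT occurs at positions 53–61; this primer anneals to the bottom strand there with its 3' end pointing downstream.
Taking the reverse complement of TGACTTTAATTCACATTATATA gives TATATAATGTGAATTAAAGTCA, found at positions 65–86 on the template; the primer anneals here to the top strand with its 3' end pointing upstream.
The product is the template from position 53 through 86 (34 bp).

5'-CCTAAGCCTGACTATATAATGTGAATTAAAGTCA-3'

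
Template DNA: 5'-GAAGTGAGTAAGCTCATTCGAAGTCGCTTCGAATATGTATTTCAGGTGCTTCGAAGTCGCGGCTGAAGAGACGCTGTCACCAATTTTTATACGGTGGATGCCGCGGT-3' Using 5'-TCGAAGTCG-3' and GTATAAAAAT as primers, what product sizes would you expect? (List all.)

The forward primer TCGAAGTCG matches the top strand at positions 18–26, 51–59.
The reverse primer's reverse complement is ATTTTTATAC, matching at positions 83–92.
Each forward site pairs with the reverse site to give a product ending at position 92: sizes 75, 42 bp.

75 bp, 42 bp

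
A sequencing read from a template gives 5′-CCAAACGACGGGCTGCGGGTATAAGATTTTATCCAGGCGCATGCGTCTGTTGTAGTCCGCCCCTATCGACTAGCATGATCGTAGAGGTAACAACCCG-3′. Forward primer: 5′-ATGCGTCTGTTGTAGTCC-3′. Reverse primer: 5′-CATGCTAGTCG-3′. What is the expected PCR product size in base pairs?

Scanning the template, ATGCGTCTGTTGTAGTCC occurs at positions 41–58; this primer anneals to the bottom strand there with its 3' end pointing downstream.
Taking the reverse complement of CATGCTAGTCG gives CGACTAGCATG, found at positions 67–77 on the template; the primer anneals here to the top strand with its 3' end pointing upstream.
The product runs from position 41 to position 77, so its length is 77 − 41 + 1 = 37 bp.

37 bp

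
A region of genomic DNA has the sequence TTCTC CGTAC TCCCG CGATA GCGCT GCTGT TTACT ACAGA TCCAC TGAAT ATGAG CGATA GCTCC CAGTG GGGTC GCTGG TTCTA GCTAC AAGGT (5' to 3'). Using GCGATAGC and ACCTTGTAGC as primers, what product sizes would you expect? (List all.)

81 bp, 41 bp

The forward primer GCGATAGC matches the top strand at positions 15–22, 55–62.
The reverse primer's reverse complement is GCTACAAGGT, matching at positions 86–95.
Each forward site pairs with the reverse site to give a product ending at position 95: sizes 81, 41 bp.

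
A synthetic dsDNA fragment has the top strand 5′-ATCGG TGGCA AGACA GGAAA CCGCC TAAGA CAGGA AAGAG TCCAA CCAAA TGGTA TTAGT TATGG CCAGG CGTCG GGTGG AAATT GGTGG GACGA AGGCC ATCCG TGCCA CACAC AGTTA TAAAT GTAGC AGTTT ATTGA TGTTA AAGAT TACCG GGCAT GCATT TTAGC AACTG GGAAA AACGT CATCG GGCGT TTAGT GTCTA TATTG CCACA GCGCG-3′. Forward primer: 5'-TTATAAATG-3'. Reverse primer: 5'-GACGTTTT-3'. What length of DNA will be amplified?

69 bp

Forward primer TTATAAATG is found on the top strand at positions 118–126.
Taking the reverse complement of GACGTTTT gives AAAACGTC, found at positions 179–186 on the template; the primer anneals here to the top strand with its 3' end pointing upstream.
The product runs from position 118 to position 186, so its length is 186 − 118 + 1 = 69 bp.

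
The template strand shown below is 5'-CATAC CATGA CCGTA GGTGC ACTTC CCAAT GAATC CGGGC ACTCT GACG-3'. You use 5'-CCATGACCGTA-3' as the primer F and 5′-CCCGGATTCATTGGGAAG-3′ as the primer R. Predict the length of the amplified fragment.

35 bp

The forward primer matches the template at positions 5–15.
Taking the reverse complement of CCCGGATTCATTGGGAAG gives CTTCCCAATGAATCCGGG, found at positions 22–39 on the template; the primer anneals here to the top strand with its 3' end pointing upstream.
Product length = (reverse-primer end) − (forward-primer start) + 1 = 39 − 5 + 1 = 35 bp.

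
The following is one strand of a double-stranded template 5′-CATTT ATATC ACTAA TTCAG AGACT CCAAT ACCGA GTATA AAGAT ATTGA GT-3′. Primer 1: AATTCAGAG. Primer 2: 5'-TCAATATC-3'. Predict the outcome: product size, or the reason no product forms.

Primer 1 (AATTCAGAG) matches the top strand at positions 14–22; it acts as a forward primer.
Primer 2's reverse complement is GATATTGA, matching the top strand at positions 43–50; it acts as a reverse primer.
The 3' ends face each other across positions 14–50, giving a 37 bp product.

Yes — a 37 bp product.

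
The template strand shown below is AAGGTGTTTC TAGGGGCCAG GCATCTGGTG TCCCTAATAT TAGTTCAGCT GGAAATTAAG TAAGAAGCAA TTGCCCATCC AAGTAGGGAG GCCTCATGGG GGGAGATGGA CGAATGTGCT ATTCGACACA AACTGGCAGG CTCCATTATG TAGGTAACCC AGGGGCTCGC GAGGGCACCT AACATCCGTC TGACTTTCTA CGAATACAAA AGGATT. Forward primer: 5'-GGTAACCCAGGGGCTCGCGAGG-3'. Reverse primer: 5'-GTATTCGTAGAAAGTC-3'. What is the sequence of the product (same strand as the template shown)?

Scanning the template, GGTAACCCAGGGGCTCGCGAGG occurs at positions 153–174; this primer anneals to the bottom strand there with its 3' end pointing downstream.
Taking the reverse complement of GTATTCGTAGAAAGTC gives GACTTTCTACGAATAC, found at positions 192–207 on the template; the primer anneals here to the top strand with its 3' end pointing upstream.
The product is the template from position 153 through 207 (55 bp).

5'-GGTAACCCAGGGGCTCGCGAGGGCACCTAACATCCGTCTGACTTTCTACGAATAC-3'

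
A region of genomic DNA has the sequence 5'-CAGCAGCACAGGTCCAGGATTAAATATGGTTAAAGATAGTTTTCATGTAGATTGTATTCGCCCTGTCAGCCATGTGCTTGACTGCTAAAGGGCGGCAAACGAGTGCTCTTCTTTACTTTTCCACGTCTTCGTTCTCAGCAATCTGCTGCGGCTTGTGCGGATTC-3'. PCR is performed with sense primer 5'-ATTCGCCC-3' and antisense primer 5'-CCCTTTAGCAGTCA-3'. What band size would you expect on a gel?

The forward primer matches the template at positions 56–63.
The reverse primer's reverse complement is TGACTGCTAAAGGG, which matches the template at positions 79–92.
The product runs from position 56 to position 92, so its length is 92 − 56 + 1 = 37 bp.

37 bp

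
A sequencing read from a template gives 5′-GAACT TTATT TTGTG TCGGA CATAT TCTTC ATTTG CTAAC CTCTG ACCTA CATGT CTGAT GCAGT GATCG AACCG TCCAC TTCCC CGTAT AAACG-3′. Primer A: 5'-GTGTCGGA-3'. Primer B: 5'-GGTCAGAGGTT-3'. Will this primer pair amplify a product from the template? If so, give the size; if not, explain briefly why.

Yes — a 36 bp product.

Primer A (GTGTCGGA) matches the top strand at positions 13–20; it acts as a forward primer.
Primer B's reverse complement is AACCTCTGACC, matching the top strand at positions 38–48; it acts as a reverse primer.
The 3' ends face each other across positions 13–48, giving a 36 bp product.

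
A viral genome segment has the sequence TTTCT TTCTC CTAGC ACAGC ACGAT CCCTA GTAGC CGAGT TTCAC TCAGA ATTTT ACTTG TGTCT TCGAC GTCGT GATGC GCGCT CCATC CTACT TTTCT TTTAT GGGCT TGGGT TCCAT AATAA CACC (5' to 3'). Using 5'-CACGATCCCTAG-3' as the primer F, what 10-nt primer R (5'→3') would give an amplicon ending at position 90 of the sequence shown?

5'-GATGGAGCGC-3'

The forward primer binds at positions 20–31; the product's 3' end on the top strand is position 90.
The reverse primer anneals to the top strand over positions 81–90, i.e. to GCGCTCCATC.
Its sequence written 5'→3' is the reverse complement: GATGGAGCGC.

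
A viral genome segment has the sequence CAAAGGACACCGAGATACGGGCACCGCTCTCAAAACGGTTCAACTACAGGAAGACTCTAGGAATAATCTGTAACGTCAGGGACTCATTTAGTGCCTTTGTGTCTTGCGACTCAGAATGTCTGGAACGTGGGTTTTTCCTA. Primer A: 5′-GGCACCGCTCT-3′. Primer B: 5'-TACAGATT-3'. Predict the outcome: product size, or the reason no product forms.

Yes — a 53 bp product.

Primer A (GGCACCGCTCT) matches the top strand at positions 20–30; it acts as a forward primer.
Primer B's reverse complement is AATCTGTA, matching the top strand at positions 65–72; it acts as a reverse primer.
The 3' ends face each other across positions 20–72, giving a 53 bp product.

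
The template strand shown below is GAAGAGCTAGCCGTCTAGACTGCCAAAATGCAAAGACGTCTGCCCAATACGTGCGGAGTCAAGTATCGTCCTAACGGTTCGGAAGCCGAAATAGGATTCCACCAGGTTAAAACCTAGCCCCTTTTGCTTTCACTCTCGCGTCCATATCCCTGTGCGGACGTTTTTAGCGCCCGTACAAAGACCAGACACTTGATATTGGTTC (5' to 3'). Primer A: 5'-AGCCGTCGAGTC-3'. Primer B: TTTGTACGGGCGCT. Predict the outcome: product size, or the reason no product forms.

Primer A (AGCCGTCGAGTC) does not match the top strand, and its reverse complement GACTCGACGGCT does not match either.
With no annealing site for primer A, no amplification occurs.

No product — primer A has no binding site in the template.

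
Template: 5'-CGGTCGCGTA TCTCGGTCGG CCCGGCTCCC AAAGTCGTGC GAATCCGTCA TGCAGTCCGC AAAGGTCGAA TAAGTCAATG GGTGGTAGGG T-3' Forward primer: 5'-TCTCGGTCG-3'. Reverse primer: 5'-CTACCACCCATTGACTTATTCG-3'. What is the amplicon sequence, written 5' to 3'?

5'-TCTCGGTCGGCCCGGCTCCCAAAGTCGTGCGAATCCGTCATGCAGTCCGCAAAGGTCGAATAAGTCAATGGGTGGTAG-3'

The forward primer matches the template at positions 11–19.
The reverse primer's reverse complement is CGAATAAGTCAATGGGTGGTAG, which matches the template at positions 67–88.
The product is the template from position 11 through 88 (78 bp).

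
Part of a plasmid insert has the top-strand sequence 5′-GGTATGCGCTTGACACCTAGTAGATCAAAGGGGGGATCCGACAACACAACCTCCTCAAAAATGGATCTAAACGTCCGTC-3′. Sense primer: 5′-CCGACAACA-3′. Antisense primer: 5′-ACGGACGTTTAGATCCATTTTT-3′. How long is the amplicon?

Scanning the template, CCGACAACA occurs at positions 38–46; this primer anneals to the bottom strand there with its 3' end pointing downstream.
Reverse complement of the reverse primer: AAAAATGGATCTAAACGTCCGT. This occurs on the top strand at positions 57–78.
Amplicon spans positions 38–78: 41 bp.

41 bp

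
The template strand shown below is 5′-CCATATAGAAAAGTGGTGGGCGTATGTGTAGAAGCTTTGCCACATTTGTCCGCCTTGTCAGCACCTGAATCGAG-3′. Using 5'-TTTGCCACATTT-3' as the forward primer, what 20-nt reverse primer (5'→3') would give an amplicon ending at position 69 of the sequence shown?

The forward primer binds at positions 36–47; the product's 3' end on the top strand is position 69.
The reverse primer anneals to the top strand over positions 50–69, i.e. to CCGCCTTGTCAGCACCTGAA.
Its sequence written 5'→3' is the reverse complement: TTCAGGTGCTGACAAGGCGG.

5'-TTCAGGTGCTGACAAGGCGG-3'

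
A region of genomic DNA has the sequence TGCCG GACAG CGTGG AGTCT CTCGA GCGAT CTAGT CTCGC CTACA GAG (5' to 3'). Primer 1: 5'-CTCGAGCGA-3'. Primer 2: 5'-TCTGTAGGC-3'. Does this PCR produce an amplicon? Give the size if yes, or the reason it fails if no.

Primer 1 (CTCGAGCGA) matches the top strand at positions 21–29; it acts as a forward primer.
Primer 2's reverse complement is GCCTACAGA, matching the top strand at positions 39–47; it acts as a reverse primer.
The 3' ends face each other across positions 21–47, giving a 27 bp product.

Yes — a 27 bp product.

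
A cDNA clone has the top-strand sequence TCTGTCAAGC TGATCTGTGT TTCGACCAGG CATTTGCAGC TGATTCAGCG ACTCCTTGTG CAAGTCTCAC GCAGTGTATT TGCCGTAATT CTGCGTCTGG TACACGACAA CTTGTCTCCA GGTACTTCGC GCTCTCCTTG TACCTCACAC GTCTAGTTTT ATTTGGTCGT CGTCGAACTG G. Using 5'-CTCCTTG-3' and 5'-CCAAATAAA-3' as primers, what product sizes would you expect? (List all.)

115 bp, 33 bp

The forward primer CTCCTTG matches the top strand at positions 52–58, 134–140.
The reverse primer's reverse complement is TTTATTTGG, matching at positions 158–166.
Each forward site pairs with the reverse site to give a product ending at position 166: sizes 115, 33 bp.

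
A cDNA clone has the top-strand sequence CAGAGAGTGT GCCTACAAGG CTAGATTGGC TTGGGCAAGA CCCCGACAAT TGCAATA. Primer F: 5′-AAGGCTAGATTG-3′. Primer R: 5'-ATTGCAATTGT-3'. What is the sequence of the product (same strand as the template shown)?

Forward primer AAGGCTAGATTG is found on the top strand at positions 17–28.
Reverse complement of the reverse primer: ACAATTGCAAT. This occurs on the top strand at positions 46–56.
The product is the template from position 17 through 56 (40 bp).

5'-AAGGCTAGATTGGCTTGGGCAAGACCCCGACAATTGCAAT-3'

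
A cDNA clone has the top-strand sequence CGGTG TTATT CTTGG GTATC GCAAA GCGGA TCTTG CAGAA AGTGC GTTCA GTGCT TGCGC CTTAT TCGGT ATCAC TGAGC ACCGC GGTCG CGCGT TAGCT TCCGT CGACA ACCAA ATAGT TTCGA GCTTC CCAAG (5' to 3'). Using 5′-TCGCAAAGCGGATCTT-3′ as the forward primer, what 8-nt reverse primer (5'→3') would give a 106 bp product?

The forward primer binds at positions 19–34, so a 106 bp product ends at position 19 + 106 − 1 = 124.
The reverse primer anneals to the top strand over positions 117–124, i.e. to TAGTTTCG.
Its sequence written 5'→3' is the reverse complement: CGAAACTA.

5'-CGAAACTA-3'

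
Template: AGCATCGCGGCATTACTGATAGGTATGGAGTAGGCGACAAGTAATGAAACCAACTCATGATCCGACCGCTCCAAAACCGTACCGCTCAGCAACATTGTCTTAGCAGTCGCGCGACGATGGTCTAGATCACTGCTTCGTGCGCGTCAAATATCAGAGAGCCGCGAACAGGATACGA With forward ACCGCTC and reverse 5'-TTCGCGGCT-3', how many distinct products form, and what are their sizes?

The forward primer ACCGCTC matches the top strand at positions 65–71, 81–87.
The reverse primer's reverse complement is AGCCGCGAA, matching at positions 157–165.
Each forward site pairs with the reverse site to give a product ending at position 165: sizes 101, 85 bp.

Two products: 101 bp, 85 bp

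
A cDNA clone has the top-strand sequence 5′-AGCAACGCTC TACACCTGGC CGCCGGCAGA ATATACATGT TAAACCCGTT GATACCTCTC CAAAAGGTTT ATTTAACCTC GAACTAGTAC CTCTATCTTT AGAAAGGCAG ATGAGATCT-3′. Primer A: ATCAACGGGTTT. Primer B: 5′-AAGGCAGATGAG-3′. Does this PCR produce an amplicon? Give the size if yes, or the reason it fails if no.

Primer A (ATCAACGGGTTT) has reverse complement AAACCCGTTGAT, which matches the top strand at positions 42–53; primer A anneals to the top strand there with its 3' end pointing upstream toward position 42.
Primer B (AAGGCAGATGAG) matches the top strand directly at positions 104–115; it anneals to the bottom strand with its 3' end pointing downstream toward position 115.
The 3' ends diverge (primer A extends toward position 1, primer B toward position 119), so the primers never converge on a shared product.

No product — the primers' 3' ends point away from each other.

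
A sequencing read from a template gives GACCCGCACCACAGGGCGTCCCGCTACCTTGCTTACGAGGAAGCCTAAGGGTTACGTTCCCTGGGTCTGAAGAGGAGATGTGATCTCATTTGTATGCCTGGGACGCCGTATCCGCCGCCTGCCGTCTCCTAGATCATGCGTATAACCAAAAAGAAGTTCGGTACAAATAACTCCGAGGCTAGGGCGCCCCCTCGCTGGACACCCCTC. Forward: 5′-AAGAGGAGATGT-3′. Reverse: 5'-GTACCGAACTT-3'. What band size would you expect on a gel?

95 bp

The forward primer matches the template at positions 70–81.
The reverse primer's reverse complement is AAGTTCGGTAC, which matches the template at positions 154–164.
The product runs from position 70 to position 164, so its length is 164 − 70 + 1 = 95 bp.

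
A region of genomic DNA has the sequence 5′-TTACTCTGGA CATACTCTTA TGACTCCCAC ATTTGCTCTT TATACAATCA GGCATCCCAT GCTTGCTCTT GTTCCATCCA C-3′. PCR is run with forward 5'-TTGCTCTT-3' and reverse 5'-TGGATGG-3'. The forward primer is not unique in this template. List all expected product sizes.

The forward primer TTGCTCTT matches the top strand at positions 33–40, 63–70.
The reverse primer's reverse complement is CCATCCA, matching at positions 74–80.
Each forward site pairs with the reverse site to give a product ending at position 80: sizes 48, 18 bp.

48 bp, 18 bp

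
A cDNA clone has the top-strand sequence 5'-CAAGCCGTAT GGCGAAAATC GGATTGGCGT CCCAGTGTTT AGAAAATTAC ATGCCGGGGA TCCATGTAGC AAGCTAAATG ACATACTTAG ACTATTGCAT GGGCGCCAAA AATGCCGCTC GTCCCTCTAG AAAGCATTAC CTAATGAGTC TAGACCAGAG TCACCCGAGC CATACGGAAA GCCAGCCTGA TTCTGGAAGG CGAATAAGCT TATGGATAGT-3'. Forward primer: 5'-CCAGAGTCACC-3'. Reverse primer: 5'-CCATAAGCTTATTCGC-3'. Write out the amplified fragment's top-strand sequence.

5'-CCAGAGTCACCCGAGCCATACGGAAAGCCAGCCTGATTCTGGAAGGCGAATAAGCTTATGG-3'

The forward primer matches the template at positions 155–165.
Reverse complement of the reverse primer: GCGAATAAGCTTATGG. This occurs on the top strand at positions 200–215.
The product is the template from position 155 through 215 (61 bp).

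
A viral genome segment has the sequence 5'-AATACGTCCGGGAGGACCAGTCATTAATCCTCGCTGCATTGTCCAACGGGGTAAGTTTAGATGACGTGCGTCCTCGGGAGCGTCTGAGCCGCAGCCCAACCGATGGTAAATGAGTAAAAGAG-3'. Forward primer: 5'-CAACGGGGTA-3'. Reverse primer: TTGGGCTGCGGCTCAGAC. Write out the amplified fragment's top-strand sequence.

5'-CAACGGGGTAAGTTTAGATGACGTGCGTCCTCGGGAGCGTCTGAGCCGCAGCCCAA-3'

The forward primer matches the template at positions 44–53.
Taking the reverse complement of TTGGGCTGCGGCTCAGAC gives GTCTGAGCCGCAGCCCAA, found at positions 82–99 on the template; the primer anneals here to the top strand with its 3' end pointing upstream.
The product is the template from position 44 through 99 (56 bp).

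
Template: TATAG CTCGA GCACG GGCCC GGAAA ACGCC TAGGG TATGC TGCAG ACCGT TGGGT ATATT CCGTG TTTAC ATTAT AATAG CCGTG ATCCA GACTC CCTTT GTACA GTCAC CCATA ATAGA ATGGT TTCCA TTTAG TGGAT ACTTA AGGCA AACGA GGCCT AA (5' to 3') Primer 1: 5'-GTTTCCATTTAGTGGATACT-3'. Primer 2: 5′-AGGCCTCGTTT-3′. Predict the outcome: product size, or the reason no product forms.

Yes — a 37 bp product.

Primer 1 (GTTTCCATTTAGTGGATACT) matches the top strand at positions 124–143; it acts as a forward primer.
Primer 2's reverse complement is AAACGAGGCCT, matching the top strand at positions 150–160; it acts as a reverse primer.
The 3' ends face each other across positions 124–160, giving a 37 bp product.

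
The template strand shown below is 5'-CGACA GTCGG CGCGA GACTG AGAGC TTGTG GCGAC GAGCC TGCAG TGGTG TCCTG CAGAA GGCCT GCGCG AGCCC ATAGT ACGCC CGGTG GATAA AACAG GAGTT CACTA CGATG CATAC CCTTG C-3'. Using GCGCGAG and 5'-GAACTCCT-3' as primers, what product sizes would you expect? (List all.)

The forward primer GCGCGAG matches the top strand at positions 10–16, 66–72.
The reverse primer's reverse complement is AGGAGTTC, matching at positions 99–106.
Each forward site pairs with the reverse site to give a product ending at position 106: sizes 97, 41 bp.

97 bp, 41 bp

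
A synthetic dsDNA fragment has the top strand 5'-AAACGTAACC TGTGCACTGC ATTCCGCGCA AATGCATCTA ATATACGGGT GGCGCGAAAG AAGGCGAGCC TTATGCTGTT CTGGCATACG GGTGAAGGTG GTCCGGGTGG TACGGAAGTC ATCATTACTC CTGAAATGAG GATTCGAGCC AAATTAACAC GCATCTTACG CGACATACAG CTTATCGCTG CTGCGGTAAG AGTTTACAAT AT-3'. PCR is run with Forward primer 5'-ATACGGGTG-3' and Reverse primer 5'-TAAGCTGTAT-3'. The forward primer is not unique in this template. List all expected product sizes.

142 bp, 99 bp

The forward primer ATACGGGTG matches the top strand at positions 43–51, 86–94.
The reverse primer's reverse complement is ATACAGCTTA, matching at positions 175–184.
Each forward site pairs with the reverse site to give a product ending at position 184: sizes 142, 99 bp.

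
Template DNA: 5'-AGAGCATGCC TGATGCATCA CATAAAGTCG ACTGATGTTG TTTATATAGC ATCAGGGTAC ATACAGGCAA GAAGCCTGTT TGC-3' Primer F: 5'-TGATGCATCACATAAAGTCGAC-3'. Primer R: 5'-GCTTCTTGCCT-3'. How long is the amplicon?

65 bp

The forward primer matches the template at positions 11–32.
Taking the reverse complement of GCTTCTTGCCT gives AGGCAAGAAGC, found at positions 65–75 on the template; the primer anneals here to the top strand with its 3' end pointing upstream.
Amplicon spans positions 11–75: 65 bp.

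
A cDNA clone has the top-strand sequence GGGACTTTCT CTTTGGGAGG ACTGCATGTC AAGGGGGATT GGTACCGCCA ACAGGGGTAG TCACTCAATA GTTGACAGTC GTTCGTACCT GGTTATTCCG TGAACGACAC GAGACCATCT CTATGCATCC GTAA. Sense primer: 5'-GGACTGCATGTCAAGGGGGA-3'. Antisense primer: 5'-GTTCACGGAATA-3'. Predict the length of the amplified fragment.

Scanning the template, GGACTGCATGTCAAGGGGGA occurs at positions 19–38; this primer anneals to the bottom strand there with its 3' end pointing downstream.
The reverse primer's reverse complement is TATTCCGTGAAC, which matches the template at positions 94–105.
Amplicon spans positions 19–105: 87 bp.

87 bp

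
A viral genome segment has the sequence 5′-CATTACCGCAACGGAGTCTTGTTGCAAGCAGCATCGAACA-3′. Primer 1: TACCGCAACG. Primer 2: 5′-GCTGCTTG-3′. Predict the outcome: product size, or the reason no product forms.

Primer 1 (TACCGCAACG) matches the top strand at positions 4–13; it acts as a forward primer.
Primer 2's reverse complement is CAAGCAGC, matching the top strand at positions 25–32; it acts as a reverse primer.
The 3' ends face each other across positions 4–32, giving a 29 bp product.

Yes — a 29 bp product.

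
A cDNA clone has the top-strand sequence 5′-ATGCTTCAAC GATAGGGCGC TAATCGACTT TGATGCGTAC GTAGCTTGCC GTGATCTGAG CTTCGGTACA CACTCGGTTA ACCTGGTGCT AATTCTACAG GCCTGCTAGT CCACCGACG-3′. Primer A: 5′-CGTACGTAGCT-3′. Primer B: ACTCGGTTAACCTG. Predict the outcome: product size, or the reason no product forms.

No product — both primers anneal to the same strand and extend in the same direction.

Primer A (CGTACGTAGCT) matches the top strand at positions 36–46 (3' end points downstream).
Primer B (ACTCGGTTAACCTG) also matches the top strand directly, at positions 72–85 — its reverse complement CAGGTTAACCGAGT is not present.
Both primers anneal to the bottom strand with 3' ends pointing the same way, so neither can prime synthesis back toward the other.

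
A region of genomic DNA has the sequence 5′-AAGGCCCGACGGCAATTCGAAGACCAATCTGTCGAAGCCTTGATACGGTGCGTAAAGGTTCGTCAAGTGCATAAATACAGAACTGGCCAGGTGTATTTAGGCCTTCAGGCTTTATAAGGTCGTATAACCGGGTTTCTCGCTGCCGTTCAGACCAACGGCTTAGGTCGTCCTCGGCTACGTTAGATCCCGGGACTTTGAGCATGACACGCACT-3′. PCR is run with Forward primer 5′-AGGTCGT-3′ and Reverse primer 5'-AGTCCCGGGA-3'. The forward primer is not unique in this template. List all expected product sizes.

78 bp, 33 bp

The forward primer AGGTCGT matches the top strand at positions 117–123, 162–168.
The reverse primer's reverse complement is TCCCGGGACT, matching at positions 185–194.
Each forward site pairs with the reverse site to give a product ending at position 194: sizes 78, 33 bp.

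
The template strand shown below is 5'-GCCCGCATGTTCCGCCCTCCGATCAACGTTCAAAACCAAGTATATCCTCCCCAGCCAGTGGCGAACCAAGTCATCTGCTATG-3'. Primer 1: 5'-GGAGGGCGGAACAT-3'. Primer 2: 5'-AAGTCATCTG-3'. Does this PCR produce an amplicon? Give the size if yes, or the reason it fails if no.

Primer 1 (GGAGGGCGGAACAT) has reverse complement ATGTTCCGCCCTCC, which matches the top strand at positions 7–20; primer 1 anneals to the top strand there with its 3' end pointing upstream toward position 7.
Primer 2 (AAGTCATCTG) matches the top strand directly at positions 68–77; it anneals to the bottom strand with its 3' end pointing downstream toward position 77.
The 3' ends diverge (primer 1 extends toward position 1, primer 2 toward position 82), so the primers never converge on a shared product.

No product — the primers' 3' ends point away from each other.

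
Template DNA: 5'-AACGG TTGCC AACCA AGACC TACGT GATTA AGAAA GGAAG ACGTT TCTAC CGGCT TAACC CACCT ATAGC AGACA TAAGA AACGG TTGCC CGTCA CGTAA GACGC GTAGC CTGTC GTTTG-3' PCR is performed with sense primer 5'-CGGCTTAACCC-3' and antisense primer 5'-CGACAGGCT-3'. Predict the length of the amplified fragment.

Scanning the template, CGGCTTAACCC occurs at positions 51–61; this primer anneals to the bottom strand there with its 3' end pointing downstream.
The reverse primer's reverse complement is AGCCTGTCG, which matches the template at positions 108–116.
Product length = (reverse-primer end) − (forward-primer start) + 1 = 116 − 51 + 1 = 66 bp.

66 bp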